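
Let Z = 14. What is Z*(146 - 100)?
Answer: 644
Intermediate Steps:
Z*(146 - 100) = 14*(146 - 100) = 14*46 = 644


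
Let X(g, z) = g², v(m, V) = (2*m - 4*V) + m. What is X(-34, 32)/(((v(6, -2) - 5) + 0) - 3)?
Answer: 578/9 ≈ 64.222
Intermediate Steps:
v(m, V) = -4*V + 3*m (v(m, V) = (-4*V + 2*m) + m = -4*V + 3*m)
X(-34, 32)/(((v(6, -2) - 5) + 0) - 3) = (-34)²/((((-4*(-2) + 3*6) - 5) + 0) - 3) = 1156/((((8 + 18) - 5) + 0) - 3) = 1156/(((26 - 5) + 0) - 3) = 1156/((21 + 0) - 3) = 1156/(21 - 3) = 1156/18 = (1/18)*1156 = 578/9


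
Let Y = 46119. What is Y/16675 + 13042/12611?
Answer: 799082059/210288425 ≈ 3.7999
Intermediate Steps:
Y/16675 + 13042/12611 = 46119/16675 + 13042/12611 = 799082059/210288425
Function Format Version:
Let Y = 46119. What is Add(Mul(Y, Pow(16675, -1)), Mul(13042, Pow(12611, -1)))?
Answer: Rational(799082059, 210288425) ≈ 3.7999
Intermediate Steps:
Add(Mul(Y, Pow(16675, -1)), Mul(13042, Pow(12611, -1))) = Add(Mul(46119, Pow(16675, -1)), Mul(13042, Pow(12611, -1))) = Add(Mul(46119, Rational(1, 16675)), Mul(13042, Rational(1, 12611))) = Add(Rational(46119, 16675), Rational(13042, 12611)) = Rational(799082059, 210288425)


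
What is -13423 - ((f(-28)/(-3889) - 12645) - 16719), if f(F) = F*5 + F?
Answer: 61994381/3889 ≈ 15941.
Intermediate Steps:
f(F) = 6*F (f(F) = 5*F + F = 6*F)
-13423 - ((f(-28)/(-3889) - 12645) - 16719) = -13423 - (((6*(-28))/(-3889) - 12645) - 16719) = -13423 - ((-168*(-1/3889) - 12645) - 16719) = -13423 - ((168/3889 - 12645) - 16719) = -13423 - (-49176237/3889 - 16719) = -13423 - 1*(-114196428/3889) = -13423 + 114196428/3889 = 61994381/3889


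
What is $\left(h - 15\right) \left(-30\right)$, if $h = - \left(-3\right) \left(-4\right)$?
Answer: $810$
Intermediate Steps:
$h = -12$ ($h = \left(-1\right) 12 = -12$)
$\left(h - 15\right) \left(-30\right) = \left(-12 - 15\right) \left(-30\right) = \left(-27\right) \left(-30\right) = 810$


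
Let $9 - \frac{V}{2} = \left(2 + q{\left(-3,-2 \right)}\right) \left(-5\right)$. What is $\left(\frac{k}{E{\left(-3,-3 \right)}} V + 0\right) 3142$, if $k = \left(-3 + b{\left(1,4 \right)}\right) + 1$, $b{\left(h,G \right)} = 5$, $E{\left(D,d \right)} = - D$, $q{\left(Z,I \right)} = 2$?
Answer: $182236$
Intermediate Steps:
$V = 58$ ($V = 18 - 2 \left(2 + 2\right) \left(-5\right) = 18 - 2 \cdot 4 \left(-5\right) = 18 - -40 = 18 + 40 = 58$)
$k = 3$ ($k = \left(-3 + 5\right) + 1 = 2 + 1 = 3$)
$\left(\frac{k}{E{\left(-3,-3 \right)}} V + 0\right) 3142 = \left(\frac{3}{\left(-1\right) \left(-3\right)} 58 + 0\right) 3142 = \left(\frac{3}{3} \cdot 58 + 0\right) 3142 = \left(3 \cdot \frac{1}{3} \cdot 58 + 0\right) 3142 = \left(1 \cdot 58 + 0\right) 3142 = \left(58 + 0\right) 3142 = 58 \cdot 3142 = 182236$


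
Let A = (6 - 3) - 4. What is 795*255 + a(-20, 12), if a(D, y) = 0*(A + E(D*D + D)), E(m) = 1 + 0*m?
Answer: 202725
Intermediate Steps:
A = -1 (A = 3 - 4 = -1)
E(m) = 1 (E(m) = 1 + 0 = 1)
a(D, y) = 0 (a(D, y) = 0*(-1 + 1) = 0*0 = 0)
795*255 + a(-20, 12) = 795*255 + 0 = 202725 + 0 = 202725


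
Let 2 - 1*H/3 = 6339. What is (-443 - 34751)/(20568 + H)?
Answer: -35194/1557 ≈ -22.604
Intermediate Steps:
H = -19011 (H = 6 - 3*6339 = 6 - 19017 = -19011)
(-443 - 34751)/(20568 + H) = (-443 - 34751)/(20568 - 19011) = -35194/1557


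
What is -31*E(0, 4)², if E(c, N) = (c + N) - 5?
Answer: -31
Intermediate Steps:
E(c, N) = -5 + N + c (E(c, N) = (N + c) - 5 = -5 + N + c)
-31*E(0, 4)² = -31*(-5 + 4 + 0)² = -31*(-1)² = -31*1 = -31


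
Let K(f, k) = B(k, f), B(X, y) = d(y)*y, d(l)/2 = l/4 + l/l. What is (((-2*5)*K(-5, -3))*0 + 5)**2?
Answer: 25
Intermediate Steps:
d(l) = 2 + l/2 (d(l) = 2*(l/4 + l/l) = 2*(l*(1/4) + 1) = 2*(l/4 + 1) = 2*(1 + l/4) = 2 + l/2)
B(X, y) = y*(2 + y/2) (B(X, y) = (2 + y/2)*y = y*(2 + y/2))
K(f, k) = f*(4 + f)/2
(((-2*5)*K(-5, -3))*0 + 5)**2 = (((-2*5)*((1/2)*(-5)*(4 - 5)))*0 + 5)**2 = (-5*(-5)*(-1)*0 + 5)**2 = (-10*5/2*0 + 5)**2 = (-25*0 + 5)**2 = (0 + 5)**2 = 5**2 = 25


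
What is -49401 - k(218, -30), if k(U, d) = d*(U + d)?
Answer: -43761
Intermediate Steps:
-49401 - k(218, -30) = -49401 - (-30)*(218 - 30) = -49401 - (-30)*188 = -49401 - 1*(-5640) = -49401 + 5640 = -43761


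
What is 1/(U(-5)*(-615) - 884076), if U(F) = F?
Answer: -1/881001 ≈ -1.1351e-6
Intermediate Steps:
1/(U(-5)*(-615) - 884076) = 1/(-5*(-615) - 884076) = 1/(3075 - 884076) = 1/(-881001) = -1/881001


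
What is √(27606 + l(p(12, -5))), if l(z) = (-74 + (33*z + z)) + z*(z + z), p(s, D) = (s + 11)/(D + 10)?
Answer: 2*√173317/5 ≈ 166.53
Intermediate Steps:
p(s, D) = (11 + s)/(10 + D)
l(z) = -74 + 2*z² + 34*z (l(z) = (-74 + 34*z) + z*(2*z) = (-74 + 34*z) + 2*z² = -74 + 2*z² + 34*z)
√(27606 + l(p(12, -5))) = √(27606 + (-74 + 2*((11 + 12)/(10 - 5))² + 34*((11 + 12)/(10 - 5)))) = √(27606 + (-74 + 2*(23/5)² + 34*(23/5))) = √(27606 + (-74 + 2*(529/25) + 782/5)) = √(27606 + (-74 + 1058/25 + 782/5)) = √(27606 + 3118/25) = √(693268/25) = 2*√173317/5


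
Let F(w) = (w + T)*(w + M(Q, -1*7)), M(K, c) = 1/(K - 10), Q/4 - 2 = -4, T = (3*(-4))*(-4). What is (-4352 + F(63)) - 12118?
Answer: -56899/6 ≈ -9483.2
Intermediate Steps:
T = 48 (T = -12*(-4) = 48)
Q = -8 (Q = 8 + 4*(-4) = 8 - 16 = -8)
M(K, c) = 1/(-10 + K)
F(w) = (48 + w)*(-1/18 + w) (F(w) = (w + 48)*(w + 1/(-10 - 8)) = (48 + w)*(w + 1/(-18)) = (48 + w)*(w - 1/18) = (48 + w)*(-1/18 + w))
(-4352 + F(63)) - 12118 = (-4352 + (-8/3 + 63**2 + (863/18)*63)) - 12118 = (-4352 + (-8/3 + 3969 + 6041/2)) - 12118 = (-4352 + 41921/6) - 12118 = 15809/6 - 12118 = -56899/6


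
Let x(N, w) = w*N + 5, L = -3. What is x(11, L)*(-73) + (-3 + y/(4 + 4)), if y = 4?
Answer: 4083/2 ≈ 2041.5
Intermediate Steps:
x(N, w) = 5 + N*w (x(N, w) = N*w + 5 = 5 + N*w)
x(11, L)*(-73) + (-3 + y/(4 + 4)) = (5 + 11*(-3))*(-73) + (-3 + 4/(4 + 4)) = (5 - 33)*(-73) + (-3 + 4/8) = -28*(-73) + (-3 + 4*(⅛)) = 2044 + (-3 + ½) = 2044 - 5/2 = 4083/2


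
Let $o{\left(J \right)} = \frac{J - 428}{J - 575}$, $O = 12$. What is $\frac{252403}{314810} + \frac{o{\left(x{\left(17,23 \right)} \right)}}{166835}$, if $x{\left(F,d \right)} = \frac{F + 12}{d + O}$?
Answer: $\frac{84624032365679}{105546857432960} \approx 0.80177$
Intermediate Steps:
$x{\left(F,d \right)} = \frac{12 + F}{12 + d}$ ($x{\left(F,d \right)} = \frac{F + 12}{d + 12} = \frac{12 + F}{12 + d}$)
$o{\left(J \right)} = \frac{-428 + J}{-575 + J}$
$\frac{252403}{314810} + \frac{o{\left(x{\left(17,23 \right)} \right)}}{166835} = \frac{252403}{314810} + \frac{\frac{1}{-575 + \frac{12 + 17}{12 + 23}} \left(-428 + \frac{12 + 17}{12 + 23}\right)}{166835} = 252403 \cdot \frac{1}{314810} + \frac{-428 + \frac{1}{35} \cdot 29}{-575 + \frac{1}{35} \cdot 29} \cdot \frac{1}{166835} = \frac{252403}{314810} + \frac{-428 + \frac{1}{35} \cdot 29}{-575 + \frac{1}{35} \cdot 29} \cdot \frac{1}{166835} = \frac{252403}{314810} + \frac{-428 + \frac{29}{35}}{-575 + \frac{29}{35}} \cdot \frac{1}{166835} = \frac{252403}{314810} + \frac{1}{- \frac{20096}{35}} \left(- \frac{14951}{35}\right) \frac{1}{166835} = \frac{252403}{314810} + \left(- \frac{35}{20096}\right) \left(- \frac{14951}{35}\right) \frac{1}{166835} = \frac{252403}{314810} + \frac{14951}{20096} \cdot \frac{1}{166835} = \frac{252403}{314810} + \frac{14951}{3352716160} = \frac{84624032365679}{105546857432960}$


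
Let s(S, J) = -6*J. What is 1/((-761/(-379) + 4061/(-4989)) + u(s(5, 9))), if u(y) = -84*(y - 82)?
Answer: 1890831/21603110854 ≈ 8.7526e-5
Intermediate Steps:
u(y) = 6888 - 84*y (u(y) = -84*(-82 + y) = 6888 - 84*y)
1/((-761/(-379) + 4061/(-4989)) + u(s(5, 9))) = 1/((-761/(-379) + 4061/(-4989)) + (6888 - (-504)*9)) = 1/((-761*(-1/379) + 4061*(-1/4989)) + (6888 - 84*(-54))) = 1/((761/379 - 4061/4989) + (6888 + 4536)) = 1/(2257510/1890831 + 11424) = 1/(21603110854/1890831) = 1890831/21603110854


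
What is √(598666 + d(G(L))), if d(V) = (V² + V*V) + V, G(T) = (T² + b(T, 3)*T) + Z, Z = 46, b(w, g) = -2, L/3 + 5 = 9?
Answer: 2*√163486 ≈ 808.67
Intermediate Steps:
L = 12 (L = -15 + 3*9 = -15 + 27 = 12)
G(T) = 46 + T² - 2*T (G(T) = (T² - 2*T) + 46 = 46 + T² - 2*T)
d(V) = V + 2*V² (d(V) = (V² + V²) + V = 2*V² + V = V + 2*V²)
√(598666 + d(G(L))) = √(598666 + (46 + 12² - 2*12)*(1 + 2*(46 + 12² - 2*12))) = √(598666 + (46 + 144 - 24)*(1 + 2*(46 + 144 - 24))) = √(598666 + 166*(1 + 2*166)) = √(598666 + 166*(1 + 332)) = √(598666 + 166*333) = √(598666 + 55278) = √653944 = 2*√163486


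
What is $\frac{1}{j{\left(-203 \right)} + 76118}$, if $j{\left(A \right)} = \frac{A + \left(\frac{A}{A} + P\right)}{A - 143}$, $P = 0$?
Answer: $\frac{173}{13168515} \approx 1.3137 \cdot 10^{-5}$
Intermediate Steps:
$j{\left(A \right)} = \frac{1 + A}{-143 + A}$ ($j{\left(A \right)} = \frac{A + \left(\frac{A}{A} + 0\right)}{A - 143} = \frac{A + \left(1 + 0\right)}{-143 + A} = \frac{A + 1}{-143 + A} = \frac{1 + A}{-143 + A}$)
$\frac{1}{j{\left(-203 \right)} + 76118} = \frac{1}{\frac{1 - 203}{-143 - 203} + 76118} = \frac{1}{\frac{1}{-346} \left(-202\right) + 76118} = \frac{1}{\left(- \frac{1}{346}\right) \left(-202\right) + 76118} = \frac{1}{\frac{101}{173} + 76118} = \frac{1}{\frac{13168515}{173}} = \frac{173}{13168515}$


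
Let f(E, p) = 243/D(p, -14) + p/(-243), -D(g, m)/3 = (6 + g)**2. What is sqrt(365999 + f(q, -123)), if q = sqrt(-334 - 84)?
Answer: sqrt(5010167159)/117 ≈ 604.98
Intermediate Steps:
D(g, m) = -3*(6 + g)**2
q = I*sqrt(418) (q = sqrt(-418) = I*sqrt(418) ≈ 20.445*I)
f(E, p) = -81/(6 + p)**2 - p/243 (f(E, p) = 243/((-3*(6 + p)**2)) + p/(-243) = 243*(-1/(3*(6 + p)**2)) + p*(-1/243) = -81/(6 + p)**2 - p/243)
sqrt(365999 + f(q, -123)) = sqrt(365999 + (-81/(6 - 123)**2 - 1/243*(-123))) = sqrt(365999 + (-81/(-117)**2 + 41/81)) = sqrt(365999 + (-81*1/13689 + 41/81)) = sqrt(365999 + (-1/169 + 41/81)) = sqrt(365999 + 6848/13689) = sqrt(5010167159/13689) = sqrt(5010167159)/117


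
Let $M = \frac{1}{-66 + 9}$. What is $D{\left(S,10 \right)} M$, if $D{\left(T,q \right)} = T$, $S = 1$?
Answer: $- \frac{1}{57} \approx -0.017544$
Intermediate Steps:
$M = - \frac{1}{57}$ ($M = \frac{1}{-57} = - \frac{1}{57} \approx -0.017544$)
$D{\left(S,10 \right)} M = 1 \left(- \frac{1}{57}\right) = - \frac{1}{57}$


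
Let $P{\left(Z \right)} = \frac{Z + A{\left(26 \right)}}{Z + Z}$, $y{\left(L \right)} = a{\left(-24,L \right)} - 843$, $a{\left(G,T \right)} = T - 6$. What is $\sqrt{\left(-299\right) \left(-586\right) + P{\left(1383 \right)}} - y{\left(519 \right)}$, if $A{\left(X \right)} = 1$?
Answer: $330 + \frac{\sqrt{335130847482}}{1383} \approx 748.59$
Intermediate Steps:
$a{\left(G,T \right)} = -6 + T$
$y{\left(L \right)} = -849 + L$ ($y{\left(L \right)} = \left(-6 + L\right) - 843 = -849 + L$)
$P{\left(Z \right)} = \frac{1 + Z}{2 Z}$ ($P{\left(Z \right)} = \frac{Z + 1}{Z + Z} = \frac{1 + Z}{2 Z}$)
$\sqrt{\left(-299\right) \left(-586\right) + P{\left(1383 \right)}} - y{\left(519 \right)} = \sqrt{\left(-299\right) \left(-586\right) + \frac{1 + 1383}{2 \cdot 1383}} - \left(-849 + 519\right) = \sqrt{175214 + \frac{1}{2} \cdot \frac{1}{1383} \cdot 1384} - -330 = \sqrt{175214 + \frac{692}{1383}} + 330 = \sqrt{\frac{242321654}{1383}} + 330 = \frac{\sqrt{335130847482}}{1383} + 330 = 330 + \frac{\sqrt{335130847482}}{1383}$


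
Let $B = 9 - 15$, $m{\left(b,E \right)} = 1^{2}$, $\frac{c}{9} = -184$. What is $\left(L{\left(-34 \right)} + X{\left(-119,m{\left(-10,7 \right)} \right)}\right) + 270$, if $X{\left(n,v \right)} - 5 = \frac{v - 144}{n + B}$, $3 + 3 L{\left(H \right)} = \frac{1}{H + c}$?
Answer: $\frac{34874477}{126750} \approx 275.14$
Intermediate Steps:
$c = -1656$ ($c = 9 \left(-184\right) = -1656$)
$L{\left(H \right)} = -1 + \frac{1}{3 \left(-1656 + H\right)}$ ($L{\left(H \right)} = -1 + \frac{1}{3 \left(H - 1656\right)} = -1 + \frac{1}{3 \left(-1656 + H\right)}$)
$m{\left(b,E \right)} = 1$
$B = -6$ ($B = 9 - 15 = -6$)
$X{\left(n,v \right)} = 5 + \frac{-144 + v}{-6 + n}$ ($X{\left(n,v \right)} = 5 + \frac{v - 144}{n - 6} = 5 + \frac{-144 + v}{-6 + n}$)
$\left(L{\left(-34 \right)} + X{\left(-119,m{\left(-10,7 \right)} \right)}\right) + 270 = \left(\frac{\frac{4969}{3} - -34}{-1656 - 34} + \frac{-174 + 1 + 5 \left(-119\right)}{-6 - 119}\right) + 270 = \left(\frac{\frac{4969}{3} + 34}{-1690} + \frac{-174 + 1 - 595}{-125}\right) + 270 = \left(\left(- \frac{1}{1690}\right) \frac{5071}{3} - - \frac{768}{125}\right) + 270 = \left(- \frac{5071}{5070} + \frac{768}{125}\right) + 270 = \frac{651977}{126750} + 270 = \frac{34874477}{126750}$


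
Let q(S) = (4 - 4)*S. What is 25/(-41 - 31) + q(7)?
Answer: -25/72 ≈ -0.34722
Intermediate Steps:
q(S) = 0 (q(S) = 0*S = 0)
25/(-41 - 31) + q(7) = 25/(-41 - 31) + 0 = 25/(-72) + 0 = 25*(-1/72) + 0 = -25/72 + 0 = -25/72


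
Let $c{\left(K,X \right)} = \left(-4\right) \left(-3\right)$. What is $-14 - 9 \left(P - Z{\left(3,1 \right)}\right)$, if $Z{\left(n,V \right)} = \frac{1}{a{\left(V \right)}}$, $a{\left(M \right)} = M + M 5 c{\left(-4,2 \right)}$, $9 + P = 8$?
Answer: $- \frac{296}{61} \approx -4.8525$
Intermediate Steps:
$P = -1$ ($P = -9 + 8 = -1$)
$c{\left(K,X \right)} = 12$
$a{\left(M \right)} = 61 M$ ($a{\left(M \right)} = M + M 5 \cdot 12 = M + M 60 = M + 60 M = 61 M$)
$Z{\left(n,V \right)} = \frac{1}{61 V}$
$-14 - 9 \left(P - Z{\left(3,1 \right)}\right) = -14 - 9 \left(-1 - \frac{1}{61 \cdot 1}\right) = -14 - 9 \left(-1 - \frac{1}{61} \cdot 1\right) = -14 - 9 \left(-1 - \frac{1}{61}\right) = -14 - - \frac{558}{61} = -14 + \frac{558}{61} = - \frac{296}{61}$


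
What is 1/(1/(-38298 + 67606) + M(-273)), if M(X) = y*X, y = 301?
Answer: -29308/2408326283 ≈ -1.2169e-5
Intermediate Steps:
M(X) = 301*X
1/(1/(-38298 + 67606) + M(-273)) = 1/(1/(-38298 + 67606) + 301*(-273)) = 1/(1/29308 - 82173) = 1/(-2408326283/29308) = -29308/2408326283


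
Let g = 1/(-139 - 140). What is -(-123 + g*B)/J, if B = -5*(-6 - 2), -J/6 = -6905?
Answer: 34357/11558970 ≈ 0.0029723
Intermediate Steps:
J = 41430 (J = -6*(-6905) = 41430)
B = 40 (B = -5*(-8) = 40)
g = -1/279 (g = 1/(-279) = -1/279 ≈ -0.0035842)
-(-123 + g*B)/J = -(-123 - 1/279*40)/41430 = -(-123 - 40/279)/41430 = -(-34357)/(279*41430) = -1*(-34357/11558970) = 34357/11558970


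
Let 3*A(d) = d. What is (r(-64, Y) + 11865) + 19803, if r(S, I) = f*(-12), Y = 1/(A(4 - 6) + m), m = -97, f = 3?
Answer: 31632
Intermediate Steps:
A(d) = d/3
Y = -3/293 (Y = 1/((4 - 6)/3 - 97) = 1/((1/3)*(-2) - 97) = 1/(-2/3 - 97) = 1/(-293/3) = -3/293 ≈ -0.010239)
r(S, I) = -36 (r(S, I) = 3*(-12) = -36)
(r(-64, Y) + 11865) + 19803 = (-36 + 11865) + 19803 = 11829 + 19803 = 31632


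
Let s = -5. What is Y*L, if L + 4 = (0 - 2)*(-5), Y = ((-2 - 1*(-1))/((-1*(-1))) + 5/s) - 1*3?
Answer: -30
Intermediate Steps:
Y = -5 (Y = ((-2 - 1*(-1))/((-1*(-1))) + 5/(-5)) - 1*3 = ((-2 + 1)/1 + 5*(-⅕)) - 3 = (-1*1 - 1) - 3 = (-1 - 1) - 3 = -2 - 3 = -5)
L = 6 (L = -4 + (0 - 2)*(-5) = -4 - 2*(-5) = -4 + 10 = 6)
Y*L = -5*6 = -30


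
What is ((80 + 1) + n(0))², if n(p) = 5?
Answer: 7396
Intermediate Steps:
((80 + 1) + n(0))² = ((80 + 1) + 5)² = (81 + 5)² = 86² = 7396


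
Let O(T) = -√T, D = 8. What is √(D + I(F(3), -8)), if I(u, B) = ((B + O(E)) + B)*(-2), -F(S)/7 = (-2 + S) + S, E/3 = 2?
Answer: √(40 + 2*√6) ≈ 6.7007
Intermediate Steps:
E = 6 (E = 3*2 = 6)
F(S) = 14 - 14*S (F(S) = -7*((-2 + S) + S) = -7*(-2 + 2*S) = 14 - 14*S)
I(u, B) = -4*B + 2*√6 (I(u, B) = ((B - √6) + B)*(-2) = (-√6 + 2*B)*(-2) = -4*B + 2*√6)
√(D + I(F(3), -8)) = √(8 + (-4*(-8) + 2*√6)) = √(8 + (32 + 2*√6)) = √(40 + 2*√6)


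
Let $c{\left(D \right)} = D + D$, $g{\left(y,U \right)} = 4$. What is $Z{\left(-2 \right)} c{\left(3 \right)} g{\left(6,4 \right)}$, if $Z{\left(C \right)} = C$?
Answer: $-48$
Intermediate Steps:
$c{\left(D \right)} = 2 D$
$Z{\left(-2 \right)} c{\left(3 \right)} g{\left(6,4 \right)} = - 2 \cdot 2 \cdot 3 \cdot 4 = \left(-2\right) 6 \cdot 4 = \left(-12\right) 4 = -48$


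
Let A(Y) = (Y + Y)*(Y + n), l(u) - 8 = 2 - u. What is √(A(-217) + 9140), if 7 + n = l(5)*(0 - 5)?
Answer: √117206 ≈ 342.35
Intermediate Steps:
l(u) = 10 - u (l(u) = 8 + (2 - u) = 10 - u)
n = -32 (n = -7 + (10 - 1*5)*(0 - 5) = -7 + (10 - 5)*(-5) = -7 + 5*(-5) = -7 - 25 = -32)
A(Y) = 2*Y*(-32 + Y) (A(Y) = (Y + Y)*(Y - 32) = (2*Y)*(-32 + Y) = 2*Y*(-32 + Y))
√(A(-217) + 9140) = √(2*(-217)*(-32 - 217) + 9140) = √(2*(-217)*(-249) + 9140) = √(108066 + 9140) = √117206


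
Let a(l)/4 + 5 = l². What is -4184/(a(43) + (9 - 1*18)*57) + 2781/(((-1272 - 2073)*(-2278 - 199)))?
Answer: -11549239319/18954610865 ≈ -0.60931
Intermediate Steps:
a(l) = -20 + 4*l²
-4184/(a(43) + (9 - 1*18)*57) + 2781/(((-1272 - 2073)*(-2278 - 199))) = -4184/((-20 + 4*43²) + (9 - 1*18)*57) + 2781/(((-1272 - 2073)*(-2278 - 199))) = -4184/((-20 + 4*1849) + (9 - 18)*57) + 2781/((-3345*(-2477))) = -4184/((-20 + 7396) - 9*57) + 2781/8285565 = -4184/(7376 - 513) + 2781*(1/8285565) = -4184/6863 + 927/2761855 = -11549239319/18954610865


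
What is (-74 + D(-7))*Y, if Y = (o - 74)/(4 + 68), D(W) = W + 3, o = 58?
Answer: 52/3 ≈ 17.333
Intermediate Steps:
D(W) = 3 + W
Y = -2/9 (Y = (58 - 74)/(4 + 68) = -16/72 = -16*1/72 = -2/9 ≈ -0.22222)
(-74 + D(-7))*Y = (-74 + (3 - 7))*(-2/9) = (-74 - 4)*(-2/9) = -78*(-2/9) = 52/3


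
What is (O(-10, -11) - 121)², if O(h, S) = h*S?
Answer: 121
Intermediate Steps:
O(h, S) = S*h
(O(-10, -11) - 121)² = (-11*(-10) - 121)² = (110 - 121)² = (-11)² = 121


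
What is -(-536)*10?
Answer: 5360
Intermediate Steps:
-(-536)*10 = -268*(-20) = 5360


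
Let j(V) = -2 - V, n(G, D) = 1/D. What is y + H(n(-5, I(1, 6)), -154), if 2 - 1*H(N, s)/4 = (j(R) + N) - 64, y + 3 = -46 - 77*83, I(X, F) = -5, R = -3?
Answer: -30896/5 ≈ -6179.2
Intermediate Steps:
y = -6440 (y = -3 + (-46 - 77*83) = -3 + (-46 - 6391) = -3 - 6437 = -6440)
H(N, s) = 260 - 4*N (H(N, s) = 8 - 4*(((-2 - 1*(-3)) + N) - 64) = 8 - 4*(((-2 + 3) + N) - 64) = 8 - 4*((1 + N) - 64) = 8 - 4*(-63 + N) = 8 + (252 - 4*N) = 260 - 4*N)
y + H(n(-5, I(1, 6)), -154) = -6440 + (260 - 4/(-5)) = -6440 + (260 - 4*(-⅕)) = -6440 + (260 + ⅘) = -6440 + 1304/5 = -30896/5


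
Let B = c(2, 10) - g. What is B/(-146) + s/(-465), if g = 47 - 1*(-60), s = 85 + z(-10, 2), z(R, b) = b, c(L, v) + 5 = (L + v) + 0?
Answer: 5633/11315 ≈ 0.49783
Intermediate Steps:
c(L, v) = -5 + L + v (c(L, v) = -5 + ((L + v) + 0) = -5 + (L + v) = -5 + L + v)
s = 87 (s = 85 + 2 = 87)
g = 107 (g = 47 + 60 = 107)
B = -100 (B = (-5 + 2 + 10) - 1*107 = 7 - 107 = -100)
B/(-146) + s/(-465) = -100/(-146) + 87/(-465) = -100*(-1/146) + 87*(-1/465) = 50/73 - 29/155 = 5633/11315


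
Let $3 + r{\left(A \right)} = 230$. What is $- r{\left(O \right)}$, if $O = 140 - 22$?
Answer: $-227$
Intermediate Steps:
$O = 118$ ($O = 140 - 22 = 118$)
$r{\left(A \right)} = 227$ ($r{\left(A \right)} = -3 + 230 = 227$)
$- r{\left(O \right)} = \left(-1\right) 227 = -227$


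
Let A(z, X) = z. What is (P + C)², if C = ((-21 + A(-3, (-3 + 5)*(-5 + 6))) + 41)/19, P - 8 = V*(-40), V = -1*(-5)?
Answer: 13184161/361 ≈ 36521.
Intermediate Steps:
V = 5
P = -192 (P = 8 + 5*(-40) = 8 - 200 = -192)
C = 17/19 (C = ((-21 - 3) + 41)/19 = (-24 + 41)*(1/19) = 17*(1/19) = 17/19 ≈ 0.89474)
(P + C)² = (-192 + 17/19)² = (-3631/19)² = 13184161/361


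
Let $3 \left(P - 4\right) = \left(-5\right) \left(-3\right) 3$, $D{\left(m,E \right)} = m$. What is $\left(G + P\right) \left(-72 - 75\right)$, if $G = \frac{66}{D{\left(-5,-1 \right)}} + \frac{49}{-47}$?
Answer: $- \frac{164346}{235} \approx -699.34$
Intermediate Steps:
$P = 19$ ($P = 4 + \frac{\left(-5\right) \left(-3\right) 3}{3} = 4 + \frac{15 \cdot 3}{3} = 4 + \frac{1}{3} \cdot 45 = 4 + 15 = 19$)
$G = - \frac{3347}{235}$ ($G = \frac{66}{-5} + \frac{49}{-47} = 66 \left(- \frac{1}{5}\right) + 49 \left(- \frac{1}{47}\right) = - \frac{66}{5} - \frac{49}{47} = - \frac{3347}{235} \approx -14.243$)
$\left(G + P\right) \left(-72 - 75\right) = \left(- \frac{3347}{235} + 19\right) \left(-72 - 75\right) = \frac{1118}{235} \left(-147\right) = - \frac{164346}{235}$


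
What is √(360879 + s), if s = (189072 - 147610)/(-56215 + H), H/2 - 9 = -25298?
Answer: √4115728488510905/106793 ≈ 600.73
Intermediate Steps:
H = -50578 (H = 18 + 2*(-25298) = 18 - 50596 = -50578)
s = -41462/106793 (s = (189072 - 147610)/(-56215 - 50578) = 41462/(-106793) = 41462*(-1/106793) = -41462/106793 ≈ -0.38825)
√(360879 + s) = √(360879 - 41462/106793) = √(38539309585/106793) = √4115728488510905/106793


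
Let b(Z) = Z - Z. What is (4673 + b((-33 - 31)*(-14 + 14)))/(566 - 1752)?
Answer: -4673/1186 ≈ -3.9401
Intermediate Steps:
b(Z) = 0
(4673 + b((-33 - 31)*(-14 + 14)))/(566 - 1752) = (4673 + 0)/(566 - 1752) = 4673/(-1186) = 4673*(-1/1186) = -4673/1186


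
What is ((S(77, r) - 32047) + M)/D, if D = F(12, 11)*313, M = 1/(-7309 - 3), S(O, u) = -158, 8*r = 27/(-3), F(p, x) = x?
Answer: -235482961/25175216 ≈ -9.3538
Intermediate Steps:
r = -9/8 (r = (27/(-3))/8 = (27*(-⅓))/8 = (⅛)*(-9) = -9/8 ≈ -1.1250)
M = -1/7312 (M = 1/(-7312) = -1/7312 ≈ -0.00013676)
D = 3443 (D = 11*313 = 3443)
((S(77, r) - 32047) + M)/D = ((-158 - 32047) - 1/7312)/3443 = (-32205 - 1/7312)*(1/3443) = -235482961/7312*1/3443 = -235482961/25175216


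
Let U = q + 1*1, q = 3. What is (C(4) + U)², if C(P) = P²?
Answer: 400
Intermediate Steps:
U = 4 (U = 3 + 1*1 = 3 + 1 = 4)
(C(4) + U)² = (4² + 4)² = (16 + 4)² = 20² = 400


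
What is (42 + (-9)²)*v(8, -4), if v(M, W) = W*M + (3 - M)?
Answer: -4551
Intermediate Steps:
v(M, W) = 3 - M + M*W (v(M, W) = M*W + (3 - M) = 3 - M + M*W)
(42 + (-9)²)*v(8, -4) = (42 + (-9)²)*(3 - 1*8 + 8*(-4)) = (42 + 81)*(3 - 8 - 32) = 123*(-37) = -4551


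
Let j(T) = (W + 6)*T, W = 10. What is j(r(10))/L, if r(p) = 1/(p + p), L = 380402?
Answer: 2/951005 ≈ 2.1030e-6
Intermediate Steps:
r(p) = 1/(2*p)
j(T) = 16*T (j(T) = (10 + 6)*T = 16*T)
j(r(10))/L = (16*((½)/10))/380402 = (16*((½)*(⅒)))*(1/380402) = (16*(1/20))*(1/380402) = (⅘)*(1/380402) = 2/951005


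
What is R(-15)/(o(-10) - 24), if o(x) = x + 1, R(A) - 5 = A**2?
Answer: -230/33 ≈ -6.9697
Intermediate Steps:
R(A) = 5 + A**2
o(x) = 1 + x
R(-15)/(o(-10) - 24) = (5 + (-15)**2)/((1 - 10) - 24) = (5 + 225)/(-9 - 24) = 230/(-33) = -1/33*230 = -230/33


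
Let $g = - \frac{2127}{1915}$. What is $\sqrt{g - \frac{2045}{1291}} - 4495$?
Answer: $-4495 + \frac{2 i \sqrt{4117638942245}}{2472265} \approx -4495.0 + 1.6416 i$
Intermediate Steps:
$g = - \frac{2127}{1915}$ ($g = \left(-2127\right) \frac{1}{1915} = - \frac{2127}{1915} \approx -1.1107$)
$\sqrt{g - \frac{2045}{1291}} - 4495 = \sqrt{- \frac{2127}{1915} - \frac{2045}{1291}} - 4495 = \sqrt{- \frac{6662132}{2472265}} - 4495 = \frac{2 i \sqrt{4117638942245}}{2472265} - 4495 = -4495 + \frac{2 i \sqrt{4117638942245}}{2472265}$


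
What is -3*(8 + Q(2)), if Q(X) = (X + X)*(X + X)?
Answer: -72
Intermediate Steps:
Q(X) = 4*X² (Q(X) = (2*X)*(2*X) = 4*X²)
-3*(8 + Q(2)) = -3*(8 + 4*2²) = -3*(8 + 4*4) = -3*(8 + 16) = -3*24 = -72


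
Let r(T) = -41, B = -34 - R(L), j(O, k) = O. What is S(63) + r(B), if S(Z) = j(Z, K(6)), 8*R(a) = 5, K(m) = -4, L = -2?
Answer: 22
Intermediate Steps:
R(a) = 5/8 (R(a) = (⅛)*5 = 5/8)
B = -277/8 (B = -34 - 1*5/8 = -34 - 5/8 = -277/8 ≈ -34.625)
S(Z) = Z
S(63) + r(B) = 63 - 41 = 22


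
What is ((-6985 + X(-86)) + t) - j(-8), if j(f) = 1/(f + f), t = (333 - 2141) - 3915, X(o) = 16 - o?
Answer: -201695/16 ≈ -12606.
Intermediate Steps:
t = -5723 (t = -1808 - 3915 = -5723)
j(f) = 1/(2*f)
((-6985 + X(-86)) + t) - j(-8) = ((-6985 + (16 - 1*(-86))) - 5723) - 1/(2*(-8)) = ((-6985 + (16 + 86)) - 5723) - (-1)/(2*8) = ((-6985 + 102) - 5723) - 1*(-1/16) = (-6883 - 5723) + 1/16 = -12606 + 1/16 = -201695/16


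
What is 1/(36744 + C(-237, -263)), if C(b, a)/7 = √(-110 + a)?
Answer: 36744/1350139813 - 7*I*√373/1350139813 ≈ 2.7215e-5 - 1.0013e-7*I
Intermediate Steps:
C(b, a) = 7*√(-110 + a)
1/(36744 + C(-237, -263)) = 1/(36744 + 7*√(-110 - 263)) = 1/(36744 + 7*√(-373)) = 1/(36744 + 7*(I*√373)) = 1/(36744 + 7*I*√373)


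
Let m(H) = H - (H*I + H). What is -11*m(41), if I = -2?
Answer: -902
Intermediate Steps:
m(H) = 2*H (m(H) = H - (H*(-2) + H) = H - (-2*H + H) = H - (-1)*H = H + H = 2*H)
-11*m(41) = -22*41 = -11*82 = -902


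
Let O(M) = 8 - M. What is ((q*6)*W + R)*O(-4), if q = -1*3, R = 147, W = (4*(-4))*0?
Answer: 1764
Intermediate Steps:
W = 0 (W = -16*0 = 0)
q = -3
((q*6)*W + R)*O(-4) = (-3*6*0 + 147)*(8 - 1*(-4)) = (-18*0 + 147)*(8 + 4) = (0 + 147)*12 = 147*12 = 1764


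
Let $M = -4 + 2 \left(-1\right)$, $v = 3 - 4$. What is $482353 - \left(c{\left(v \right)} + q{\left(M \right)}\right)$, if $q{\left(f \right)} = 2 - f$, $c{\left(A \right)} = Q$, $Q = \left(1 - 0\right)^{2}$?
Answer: $482344$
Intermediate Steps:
$v = -1$ ($v = 3 - 4 = -1$)
$M = -6$ ($M = -4 - 2 = -6$)
$Q = 1$ ($Q = \left(1 + 0\right)^{2} = 1^{2} = 1$)
$c{\left(A \right)} = 1$
$482353 - \left(c{\left(v \right)} + q{\left(M \right)}\right) = 482353 - \left(1 + \left(2 - -6\right)\right) = 482353 - \left(1 + \left(2 + 6\right)\right) = 482353 - \left(1 + 8\right) = 482353 - 9 = 482344$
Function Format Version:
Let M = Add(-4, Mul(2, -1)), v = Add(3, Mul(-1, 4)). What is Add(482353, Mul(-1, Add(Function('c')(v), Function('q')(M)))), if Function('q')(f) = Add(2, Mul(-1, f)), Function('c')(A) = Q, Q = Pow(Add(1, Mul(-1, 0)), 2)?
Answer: 482344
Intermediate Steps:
v = -1 (v = Add(3, -4) = -1)
M = -6 (M = Add(-4, -2) = -6)
Q = 1 (Q = Pow(Add(1, 0), 2) = Pow(1, 2) = 1)
Function('c')(A) = 1
Add(482353, Mul(-1, Add(Function('c')(v), Function('q')(M)))) = Add(482353, Mul(-1, Add(1, Add(2, Mul(-1, -6))))) = Add(482353, Mul(-1, Add(1, Add(2, 6)))) = Add(482353, Mul(-1, Add(1, 8))) = Add(482353, Mul(-1, 9)) = Add(482353, -9) = 482344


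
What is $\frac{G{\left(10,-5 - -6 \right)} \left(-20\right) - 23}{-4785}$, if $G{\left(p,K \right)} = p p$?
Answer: $\frac{2023}{4785} \approx 0.42278$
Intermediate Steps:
$G{\left(p,K \right)} = p^{2}$
$\frac{G{\left(10,-5 - -6 \right)} \left(-20\right) - 23}{-4785} = \frac{10^{2} \left(-20\right) - 23}{-4785} = \left(100 \left(-20\right) - 23\right) \left(- \frac{1}{4785}\right) = \left(-2000 - 23\right) \left(- \frac{1}{4785}\right) = \left(-2023\right) \left(- \frac{1}{4785}\right) = \frac{2023}{4785}$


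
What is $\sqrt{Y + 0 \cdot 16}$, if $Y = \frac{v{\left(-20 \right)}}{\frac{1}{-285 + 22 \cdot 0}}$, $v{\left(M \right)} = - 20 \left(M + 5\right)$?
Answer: $30 i \sqrt{95} \approx 292.4 i$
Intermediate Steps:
$v{\left(M \right)} = -100 - 20 M$ ($v{\left(M \right)} = - 20 \left(5 + M\right) = -100 - 20 M$)
$Y = -85500$ ($Y = \frac{-100 - -400}{\frac{1}{-285 + 22 \cdot 0}} = \frac{-100 + 400}{\frac{1}{-285 + 0}} = \frac{300}{\frac{1}{-285}} = \frac{300}{- \frac{1}{285}} = 300 \left(-285\right) = -85500$)
$\sqrt{Y + 0 \cdot 16} = \sqrt{-85500 + 0 \cdot 16} = \sqrt{-85500 + 0} = \sqrt{-85500} = 30 i \sqrt{95}$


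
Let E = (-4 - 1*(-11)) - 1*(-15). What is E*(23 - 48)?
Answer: -550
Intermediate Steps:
E = 22 (E = (-4 + 11) + 15 = 7 + 15 = 22)
E*(23 - 48) = 22*(23 - 48) = 22*(-25) = -550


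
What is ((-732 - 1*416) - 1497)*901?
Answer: -2383145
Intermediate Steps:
((-732 - 1*416) - 1497)*901 = ((-732 - 416) - 1497)*901 = (-1148 - 1497)*901 = -2645*901 = -2383145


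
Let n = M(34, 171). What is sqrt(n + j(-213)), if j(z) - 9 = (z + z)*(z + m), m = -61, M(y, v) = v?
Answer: 2*sqrt(29226) ≈ 341.91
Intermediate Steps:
n = 171
j(z) = 9 + 2*z*(-61 + z) (j(z) = 9 + (z + z)*(z - 61) = 9 + (2*z)*(-61 + z) = 9 + 2*z*(-61 + z))
sqrt(n + j(-213)) = sqrt(171 + (9 - 122*(-213) + 2*(-213)**2)) = sqrt(171 + (9 + 25986 + 2*45369)) = sqrt(171 + (9 + 25986 + 90738)) = sqrt(171 + 116733) = sqrt(116904) = 2*sqrt(29226)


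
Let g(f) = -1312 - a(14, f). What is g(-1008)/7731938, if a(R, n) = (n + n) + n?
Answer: 856/3865969 ≈ 0.00022142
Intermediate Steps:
a(R, n) = 3*n (a(R, n) = 2*n + n = 3*n)
g(f) = -1312 - 3*f
g(-1008)/7731938 = (-1312 - 3*(-1008))/7731938 = (-1312 + 3024)*(1/7731938) = 1712*(1/7731938) = 856/3865969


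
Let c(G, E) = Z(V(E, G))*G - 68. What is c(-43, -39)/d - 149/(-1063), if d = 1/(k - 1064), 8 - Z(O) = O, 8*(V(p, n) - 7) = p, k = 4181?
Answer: -8498795423/8504 ≈ -9.9939e+5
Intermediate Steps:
V(p, n) = 7 + p/8
Z(O) = 8 - O
c(G, E) = -68 + G*(1 - E/8) (c(G, E) = (8 - (7 + E/8))*G - 68 = (8 + (-7 - E/8))*G - 68 = (1 - E/8)*G - 68 = G*(1 - E/8) - 68 = -68 + G*(1 - E/8))
d = 1/3117 (d = 1/(4181 - 1064) = 1/3117 ≈ 0.00032082)
c(-43, -39)/d - 149/(-1063) = (-68 - 43 - ⅛*(-39)*(-43))/(1/3117) - 149/(-1063) = (-68 - 43 - 1677/8)*3117 - 149*(-1/1063) = -2565/8*3117 + 149/1063 = -7995105/8 + 149/1063 = -8498795423/8504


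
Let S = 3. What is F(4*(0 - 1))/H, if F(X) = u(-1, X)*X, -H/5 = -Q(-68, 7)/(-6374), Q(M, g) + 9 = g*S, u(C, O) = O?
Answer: -25496/15 ≈ -1699.7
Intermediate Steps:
Q(M, g) = -9 + 3*g (Q(M, g) = -9 + g*3 = -9 + 3*g)
H = -30/3187 (H = -(-5)*(-9 + 3*7)/(-6374) = -(-5)*(-9 + 21)*(-1/6374) = -(-5)*12*(-1/6374) = -(-5)*(-6)/3187 = -5*6/3187 = -30/3187 ≈ -0.0094132)
F(X) = X² (F(X) = X*X = X²)
F(4*(0 - 1))/H = (4*(0 - 1))²/(-30/3187) = (4*(-1))²*(-3187/30) = (-4)²*(-3187/30) = 16*(-3187/30) = -25496/15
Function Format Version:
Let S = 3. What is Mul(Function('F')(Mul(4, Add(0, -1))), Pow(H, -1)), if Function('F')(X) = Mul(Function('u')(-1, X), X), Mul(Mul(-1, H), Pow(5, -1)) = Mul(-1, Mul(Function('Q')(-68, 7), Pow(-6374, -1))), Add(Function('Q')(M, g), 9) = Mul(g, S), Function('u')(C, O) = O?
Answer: Rational(-25496, 15) ≈ -1699.7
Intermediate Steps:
Function('Q')(M, g) = Add(-9, Mul(3, g)) (Function('Q')(M, g) = Add(-9, Mul(g, 3)) = Add(-9, Mul(3, g)))
H = Rational(-30, 3187) (H = Mul(-5, Mul(-1, Mul(Add(-9, Mul(3, 7)), Pow(-6374, -1)))) = Mul(-5, Mul(-1, Mul(Add(-9, 21), Rational(-1, 6374)))) = Mul(-5, Mul(-1, Mul(12, Rational(-1, 6374)))) = Mul(-5, Mul(-1, Rational(-6, 3187))) = Mul(-5, Rational(6, 3187)) = Rational(-30, 3187) ≈ -0.0094132)
Function('F')(X) = Pow(X, 2) (Function('F')(X) = Mul(X, X) = Pow(X, 2))
Mul(Function('F')(Mul(4, Add(0, -1))), Pow(H, -1)) = Mul(Pow(Mul(4, Add(0, -1)), 2), Pow(Rational(-30, 3187), -1)) = Mul(Pow(Mul(4, -1), 2), Rational(-3187, 30)) = Mul(Pow(-4, 2), Rational(-3187, 30)) = Mul(16, Rational(-3187, 30)) = Rational(-25496, 15)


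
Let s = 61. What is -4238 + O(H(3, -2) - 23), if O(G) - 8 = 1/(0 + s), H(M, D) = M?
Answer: -258029/61 ≈ -4230.0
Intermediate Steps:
O(G) = 489/61 (O(G) = 8 + 1/(0 + 61) = 8 + 1/61 = 489/61)
-4238 + O(H(3, -2) - 23) = -4238 + 489/61 = -258029/61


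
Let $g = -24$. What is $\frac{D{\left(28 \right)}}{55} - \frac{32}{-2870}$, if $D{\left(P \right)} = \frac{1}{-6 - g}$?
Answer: $\frac{691}{56826} \approx 0.01216$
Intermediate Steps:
$D{\left(P \right)} = \frac{1}{18}$ ($D{\left(P \right)} = \frac{1}{-6 - -24} = \frac{1}{-6 + 24} = \frac{1}{18}$)
$\frac{D{\left(28 \right)}}{55} - \frac{32}{-2870} = \frac{1}{18 \cdot 55} - \frac{32}{-2870} = \frac{1}{18} \cdot \frac{1}{55} - - \frac{16}{1435} = \frac{1}{990} + \frac{16}{1435} = \frac{691}{56826}$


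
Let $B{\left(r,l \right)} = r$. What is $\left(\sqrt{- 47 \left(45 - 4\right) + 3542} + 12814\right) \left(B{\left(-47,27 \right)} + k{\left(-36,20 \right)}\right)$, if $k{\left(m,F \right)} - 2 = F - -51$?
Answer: $333164 + 26 \sqrt{1615} \approx 3.3421 \cdot 10^{5}$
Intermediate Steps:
$k{\left(m,F \right)} = 53 + F$ ($k{\left(m,F \right)} = 2 + \left(F - -51\right) = 2 + \left(F + 51\right) = 2 + \left(51 + F\right) = 53 + F$)
$\left(\sqrt{- 47 \left(45 - 4\right) + 3542} + 12814\right) \left(B{\left(-47,27 \right)} + k{\left(-36,20 \right)}\right) = \left(\sqrt{- 47 \left(45 - 4\right) + 3542} + 12814\right) \left(-47 + \left(53 + 20\right)\right) = \left(\sqrt{\left(-47\right) 41 + 3542} + 12814\right) \left(-47 + 73\right) = \left(\sqrt{-1927 + 3542} + 12814\right) 26 = \left(\sqrt{1615} + 12814\right) 26 = \left(12814 + \sqrt{1615}\right) 26 = 333164 + 26 \sqrt{1615}$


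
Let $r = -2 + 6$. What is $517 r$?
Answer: $2068$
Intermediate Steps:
$r = 4$
$517 r = 517 \cdot 4 = 2068$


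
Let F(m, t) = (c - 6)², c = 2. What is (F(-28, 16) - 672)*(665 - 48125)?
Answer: 31133760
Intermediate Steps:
F(m, t) = 16 (F(m, t) = (2 - 6)² = (-4)² = 16)
(F(-28, 16) - 672)*(665 - 48125) = (16 - 672)*(665 - 48125) = -656*(-47460) = 31133760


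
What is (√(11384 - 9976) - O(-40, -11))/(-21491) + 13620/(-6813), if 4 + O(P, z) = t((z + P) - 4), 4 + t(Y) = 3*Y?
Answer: -97962023/48806061 - 8*√22/21491 ≈ -2.0089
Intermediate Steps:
t(Y) = -4 + 3*Y
O(P, z) = -20 + 3*P + 3*z (O(P, z) = -4 + (-4 + 3*((z + P) - 4)) = -4 + (-4 + 3*((P + z) - 4)) = -4 + (-4 + 3*(-4 + P + z)) = -4 + (-4 + (-12 + 3*P + 3*z)) = -4 + (-16 + 3*P + 3*z) = -20 + 3*P + 3*z)
(√(11384 - 9976) - O(-40, -11))/(-21491) + 13620/(-6813) = (√(11384 - 9976) - (-20 + 3*(-40) + 3*(-11)))/(-21491) + 13620/(-6813) = (√1408 - (-20 - 120 - 33))*(-1/21491) + 13620*(-1/6813) = (8*√22 - 1*(-173))*(-1/21491) - 4540/2271 = (8*√22 + 173)*(-1/21491) - 4540/2271 = (173 + 8*√22)*(-1/21491) - 4540/2271 = (-173/21491 - 8*√22/21491) - 4540/2271 = -97962023/48806061 - 8*√22/21491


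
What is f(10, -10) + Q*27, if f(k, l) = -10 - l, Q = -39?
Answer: -1053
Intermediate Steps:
f(10, -10) + Q*27 = (-10 - 1*(-10)) - 39*27 = (-10 + 10) - 1053 = 0 - 1053 = -1053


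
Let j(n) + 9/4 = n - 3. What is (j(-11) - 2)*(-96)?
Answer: 1752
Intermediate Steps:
j(n) = -21/4 + n (j(n) = -9/4 + (n - 3) = -9/4 + (-3 + n) = -21/4 + n)
(j(-11) - 2)*(-96) = ((-21/4 - 11) - 2)*(-96) = (-65/4 - 2)*(-96) = -73/4*(-96) = 1752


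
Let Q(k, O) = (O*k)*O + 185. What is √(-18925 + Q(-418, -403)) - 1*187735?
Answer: -187735 + 9*I*√838342 ≈ -1.8774e+5 + 8240.5*I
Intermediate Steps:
Q(k, O) = 185 + k*O² (Q(k, O) = k*O² + 185 = 185 + k*O²)
√(-18925 + Q(-418, -403)) - 1*187735 = √(-18925 + (185 - 418*(-403)²)) - 1*187735 = √(-18925 + (185 - 418*162409)) - 187735 = √(-18925 + (185 - 67886962)) - 187735 = √(-18925 - 67886777) - 187735 = √(-67905702) - 187735 = 9*I*√838342 - 187735 = -187735 + 9*I*√838342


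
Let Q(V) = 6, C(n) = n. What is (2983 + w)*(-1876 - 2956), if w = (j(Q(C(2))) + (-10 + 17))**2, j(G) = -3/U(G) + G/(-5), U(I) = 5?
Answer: -363612832/25 ≈ -1.4545e+7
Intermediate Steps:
j(G) = -3/5 - G/5 (j(G) = -3/5 + G/(-5) = -3*1/5 + G*(-1/5) = -3/5 - G/5)
w = 676/25 (w = ((-3/5 - 1/5*6) + (-10 + 17))**2 = ((-3/5 - 6/5) + 7)**2 = (-9/5 + 7)**2 = (26/5)**2 = 676/25 ≈ 27.040)
(2983 + w)*(-1876 - 2956) = (2983 + 676/25)*(-1876 - 2956) = (75251/25)*(-4832) = -363612832/25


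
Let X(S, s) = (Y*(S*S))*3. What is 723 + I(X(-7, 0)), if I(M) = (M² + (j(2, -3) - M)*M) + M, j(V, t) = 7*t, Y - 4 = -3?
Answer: -2217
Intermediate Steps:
Y = 1 (Y = 4 - 3 = 1)
X(S, s) = 3*S² (X(S, s) = (1*(S*S))*3 = (1*S²)*3 = S²*3 = 3*S²)
I(M) = M + M² + M*(-21 - M) (I(M) = (M² + (7*(-3) - M)*M) + M = (M² + (-21 - M)*M) + M = (M² + M*(-21 - M)) + M = M + M² + M*(-21 - M))
723 + I(X(-7, 0)) = 723 - 60*(-7)² = 723 - 60*49 = 723 - 20*147 = 723 - 2940 = -2217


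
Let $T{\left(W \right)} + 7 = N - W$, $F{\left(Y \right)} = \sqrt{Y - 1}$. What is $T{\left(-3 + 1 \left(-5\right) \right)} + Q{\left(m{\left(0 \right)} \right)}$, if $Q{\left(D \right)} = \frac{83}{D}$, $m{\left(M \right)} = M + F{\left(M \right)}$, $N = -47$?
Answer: $-46 - 83 i \approx -46.0 - 83.0 i$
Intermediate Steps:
$F{\left(Y \right)} = \sqrt{-1 + Y}$
$m{\left(M \right)} = M + \sqrt{-1 + M}$
$T{\left(W \right)} = -54 - W$ ($T{\left(W \right)} = -7 - \left(47 + W\right) = -54 - W$)
$T{\left(-3 + 1 \left(-5\right) \right)} + Q{\left(m{\left(0 \right)} \right)} = \left(-54 - \left(-3 + 1 \left(-5\right)\right)\right) + \frac{83}{0 + \sqrt{-1 + 0}} = \left(-54 - \left(-3 - 5\right)\right) + \frac{83}{0 + \sqrt{-1}} = \left(-54 - -8\right) + \frac{83}{0 + i} = \left(-54 + 8\right) + \frac{83}{i} = -46 + 83 \left(- i\right) = -46 - 83 i$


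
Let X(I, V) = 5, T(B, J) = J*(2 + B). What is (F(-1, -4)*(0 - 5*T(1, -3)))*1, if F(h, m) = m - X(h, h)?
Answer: -405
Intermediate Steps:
F(h, m) = -5 + m (F(h, m) = m - 1*5 = m - 5 = -5 + m)
(F(-1, -4)*(0 - 5*T(1, -3)))*1 = ((-5 - 4)*(0 - (-15)*(2 + 1)))*1 = -9*(0 - (-15)*3)*1 = -9*(0 - 5*(-9))*1 = -9*(0 + 45)*1 = -9*45*1 = -405*1 = -405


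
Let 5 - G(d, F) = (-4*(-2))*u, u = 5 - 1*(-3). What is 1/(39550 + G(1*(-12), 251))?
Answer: 1/39491 ≈ 2.5322e-5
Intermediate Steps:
u = 8 (u = 5 + 3 = 8)
G(d, F) = -59 (G(d, F) = 5 - (-4*(-2))*8 = 5 - 8*8 = 5 - 1*64 = 5 - 64 = -59)
1/(39550 + G(1*(-12), 251)) = 1/(39550 - 59) = 1/39491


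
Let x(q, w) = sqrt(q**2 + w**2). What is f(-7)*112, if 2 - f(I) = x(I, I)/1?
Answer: 224 - 784*sqrt(2) ≈ -884.74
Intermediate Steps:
f(I) = 2 - sqrt(2)*sqrt(I**2) (f(I) = 2 - sqrt(I**2 + I**2)/1 = 2 - sqrt(2*I**2) = 2 - sqrt(2)*sqrt(I**2))
f(-7)*112 = (2 - sqrt(2)*sqrt((-7)**2))*112 = (2 - sqrt(2)*sqrt(49))*112 = (2 - 1*sqrt(2)*7)*112 = (2 - 7*sqrt(2))*112 = 224 - 784*sqrt(2)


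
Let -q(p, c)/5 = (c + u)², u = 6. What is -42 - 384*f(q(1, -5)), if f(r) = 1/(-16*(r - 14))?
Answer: -822/19 ≈ -43.263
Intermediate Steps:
q(p, c) = -5*(6 + c)² (q(p, c) = -5*(c + 6)² = -5*(6 + c)²)
f(r) = 1/(224 - 16*r) (f(r) = 1/(-16*(-14 + r)) = 1/(224 - 16*r))
-42 - 384*f(q(1, -5)) = -42 - (-384)/(-224 + 16*(-5*(6 - 5)²)) = -42 - (-384)/(-224 + 16*(-5*1²)) = -42 - (-384)/(-224 + 16*(-5*1)) = -42 - (-384)/(-224 + 16*(-5)) = -42 - (-384)/(-224 - 80) = -42 - (-384)/(-304) = -42 - (-384)*(-1)/304 = -42 - 384*1/304 = -42 - 24/19 = -822/19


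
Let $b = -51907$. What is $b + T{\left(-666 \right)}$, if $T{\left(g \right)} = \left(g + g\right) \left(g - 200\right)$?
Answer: $1101605$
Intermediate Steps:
$T{\left(g \right)} = 2 g \left(-200 + g\right)$
$b + T{\left(-666 \right)} = -51907 + 2 \left(-666\right) \left(-200 - 666\right) = -51907 + 2 \left(-666\right) \left(-866\right) = -51907 + 1153512 = 1101605$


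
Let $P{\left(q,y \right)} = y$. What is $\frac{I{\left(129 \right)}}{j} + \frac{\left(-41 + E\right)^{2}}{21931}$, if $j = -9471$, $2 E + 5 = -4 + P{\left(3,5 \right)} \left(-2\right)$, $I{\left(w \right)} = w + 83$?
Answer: $\frac{1592167}{16955796} \approx 0.093901$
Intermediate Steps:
$I{\left(w \right)} = 83 + w$
$E = - \frac{19}{2}$ ($E = - \frac{5}{2} + \frac{-4 + 5 \left(-2\right)}{2} = - \frac{5}{2} + \frac{-4 - 10}{2} = - \frac{5}{2} + \frac{1}{2} \left(-14\right) = - \frac{5}{2} - 7 = - \frac{19}{2} \approx -9.5$)
$\frac{I{\left(129 \right)}}{j} + \frac{\left(-41 + E\right)^{2}}{21931} = \frac{83 + 129}{-9471} + \frac{\left(-41 - \frac{19}{2}\right)^{2}}{21931} = 212 \left(- \frac{1}{9471}\right) + \left(- \frac{101}{2}\right)^{2} \cdot \frac{1}{21931} = - \frac{212}{9471} + \frac{10201}{4} \cdot \frac{1}{21931} = - \frac{212}{9471} + \frac{10201}{87724} = \frac{1592167}{16955796}$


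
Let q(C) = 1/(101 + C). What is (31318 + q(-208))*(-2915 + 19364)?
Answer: 55121010225/107 ≈ 5.1515e+8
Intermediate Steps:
(31318 + q(-208))*(-2915 + 19364) = (31318 + 1/(101 - 208))*(-2915 + 19364) = (31318 + 1/(-107))*16449 = (31318 - 1/107)*16449 = (3351025/107)*16449 = 55121010225/107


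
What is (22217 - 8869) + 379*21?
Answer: 21307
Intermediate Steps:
(22217 - 8869) + 379*21 = 13348 + 7959 = 21307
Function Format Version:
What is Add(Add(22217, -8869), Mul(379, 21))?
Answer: 21307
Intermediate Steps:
Add(Add(22217, -8869), Mul(379, 21)) = Add(13348, 7959) = 21307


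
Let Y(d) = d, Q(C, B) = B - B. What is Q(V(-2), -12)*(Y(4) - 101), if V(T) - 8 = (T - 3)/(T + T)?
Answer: 0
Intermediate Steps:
V(T) = 8 + (-3 + T)/(2*T) (V(T) = 8 + (T - 3)/(T + T) = 8 + (-3 + T)/((2*T)) = 8 + (-3 + T)*(1/(2*T)) = 8 + (-3 + T)/(2*T))
Q(C, B) = 0
Q(V(-2), -12)*(Y(4) - 101) = 0*(4 - 101) = 0*(-97) = 0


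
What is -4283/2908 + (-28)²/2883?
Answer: -10068017/8383764 ≈ -1.2009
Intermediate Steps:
-4283/2908 + (-28)²/2883 = -4283*1/2908 + 784*(1/2883) = -4283/2908 + 784/2883 = -10068017/8383764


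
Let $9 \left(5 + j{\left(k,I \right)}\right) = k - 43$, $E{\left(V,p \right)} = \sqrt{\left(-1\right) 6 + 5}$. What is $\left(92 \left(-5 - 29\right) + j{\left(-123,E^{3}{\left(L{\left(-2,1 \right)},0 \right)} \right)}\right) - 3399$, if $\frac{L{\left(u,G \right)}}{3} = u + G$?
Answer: $- \frac{58954}{9} \approx -6550.4$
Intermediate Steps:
$L{\left(u,G \right)} = 3 G + 3 u$ ($L{\left(u,G \right)} = 3 \left(u + G\right) = 3 \left(G + u\right) = 3 G + 3 u$)
$E{\left(V,p \right)} = i$ ($E{\left(V,p \right)} = \sqrt{-6 + 5} = \sqrt{-1} = i$)
$j{\left(k,I \right)} = - \frac{88}{9} + \frac{k}{9}$ ($j{\left(k,I \right)} = -5 + \frac{k - 43}{9} = -5 + \frac{-43 + k}{9} = -5 + \left(- \frac{43}{9} + \frac{k}{9}\right) = - \frac{88}{9} + \frac{k}{9}$)
$\left(92 \left(-5 - 29\right) + j{\left(-123,E^{3}{\left(L{\left(-2,1 \right)},0 \right)} \right)}\right) - 3399 = \left(92 \left(-5 - 29\right) + \left(- \frac{88}{9} + \frac{1}{9} \left(-123\right)\right)\right) - 3399 = \left(92 \left(-34\right) - \frac{211}{9}\right) - 3399 = \left(-3128 - \frac{211}{9}\right) - 3399 = - \frac{28363}{9} - 3399 = - \frac{58954}{9}$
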